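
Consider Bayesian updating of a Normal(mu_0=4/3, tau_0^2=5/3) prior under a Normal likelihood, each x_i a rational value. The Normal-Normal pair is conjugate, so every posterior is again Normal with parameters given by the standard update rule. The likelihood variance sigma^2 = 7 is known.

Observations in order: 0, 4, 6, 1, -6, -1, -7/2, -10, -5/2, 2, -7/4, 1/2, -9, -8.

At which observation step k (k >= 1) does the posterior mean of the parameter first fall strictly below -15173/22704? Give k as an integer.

k = 13

obs 1: x=0 → posterior Normal(14/13, 35/26)
obs 2: x=4 → posterior Normal(48/31, 35/31)
obs 3: x=6 → posterior Normal(13/6, 35/36)
obs 4: x=1 → posterior Normal(83/41, 35/41)
obs 5: x=-6 → posterior Normal(53/46, 35/46)
obs 6: x=-1 → posterior Normal(16/17, 35/51)
obs 7: x=-7/2 → posterior Normal(61/112, 5/8)
obs 8: x=-10 → posterior Normal(-39/122, 35/61)
obs 9: x=-5/2 → posterior Normal(-16/33, 35/66)
obs 10: x=2 → posterior Normal(-22/71, 35/71)
obs 11: x=-7/4 → posterior Normal(-123/304, 35/76)
obs 12: x=1/2 → posterior Normal(-113/324, 35/81)
obs 13: x=-9 → posterior Normal(-293/344, 35/86)
obs 14: x=-8 → posterior Normal(-453/364, 5/13)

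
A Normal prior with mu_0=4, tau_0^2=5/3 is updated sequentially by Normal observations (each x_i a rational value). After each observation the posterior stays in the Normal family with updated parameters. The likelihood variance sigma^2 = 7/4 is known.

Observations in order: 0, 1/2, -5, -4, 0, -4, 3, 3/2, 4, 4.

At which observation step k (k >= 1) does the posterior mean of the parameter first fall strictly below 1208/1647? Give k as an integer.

k = 3

obs 1: x=0 → posterior Normal(84/41, 35/41)
obs 2: x=1/2 → posterior Normal(94/61, 35/61)
obs 3: x=-5 → posterior Normal(-2/27, 35/81)
obs 4: x=-4 → posterior Normal(-86/101, 35/101)
obs 5: x=0 → posterior Normal(-86/121, 35/121)
obs 6: x=-4 → posterior Normal(-166/141, 35/141)
obs 7: x=3 → posterior Normal(-106/161, 5/23)
obs 8: x=3/2 → posterior Normal(-76/181, 35/181)
obs 9: x=4 → posterior Normal(4/201, 35/201)
obs 10: x=4 → posterior Normal(84/221, 35/221)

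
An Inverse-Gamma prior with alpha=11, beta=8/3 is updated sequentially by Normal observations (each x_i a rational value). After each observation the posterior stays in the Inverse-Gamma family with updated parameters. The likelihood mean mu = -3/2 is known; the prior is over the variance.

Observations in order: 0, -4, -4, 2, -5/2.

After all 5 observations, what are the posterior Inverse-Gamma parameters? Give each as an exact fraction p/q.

obs 1: x=0 → posterior Inverse-Gamma(23/2, 91/24)
obs 2: x=-4 → posterior Inverse-Gamma(12, 83/12)
obs 3: x=-4 → posterior Inverse-Gamma(25/2, 241/24)
obs 4: x=2 → posterior Inverse-Gamma(13, 97/6)
obs 5: x=-5/2 → posterior Inverse-Gamma(27/2, 50/3)

alpha=27/2, beta=50/3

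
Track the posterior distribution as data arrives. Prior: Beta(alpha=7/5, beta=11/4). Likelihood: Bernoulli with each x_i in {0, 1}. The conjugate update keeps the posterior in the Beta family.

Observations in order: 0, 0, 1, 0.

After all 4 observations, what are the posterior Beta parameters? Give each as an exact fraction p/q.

obs 1: x=0 → posterior Beta(7/5, 15/4)
obs 2: x=0 → posterior Beta(7/5, 19/4)
obs 3: x=1 → posterior Beta(12/5, 19/4)
obs 4: x=0 → posterior Beta(12/5, 23/4)

alpha=12/5, beta=23/4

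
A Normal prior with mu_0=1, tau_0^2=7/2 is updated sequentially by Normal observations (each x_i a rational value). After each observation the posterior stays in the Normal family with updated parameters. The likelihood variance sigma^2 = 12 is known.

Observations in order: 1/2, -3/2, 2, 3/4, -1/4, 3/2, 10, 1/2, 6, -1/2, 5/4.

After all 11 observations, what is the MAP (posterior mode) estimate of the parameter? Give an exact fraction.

obs 1: x=1/2 → posterior Normal(55/62, 84/31)
obs 2: x=-3/2 → posterior Normal(17/38, 42/19)
obs 3: x=2 → posterior Normal(31/45, 28/15)
obs 4: x=3/4 → posterior Normal(145/208, 21/13)
obs 5: x=-1/4 → posterior Normal(69/118, 84/59)
obs 6: x=3/2 → posterior Normal(15/22, 14/11)
obs 7: x=10 → posterior Normal(115/73, 84/73)
obs 8: x=1/2 → posterior Normal(237/160, 21/20)
obs 9: x=6 → posterior Normal(107/58, 28/29)
obs 10: x=-1/2 → posterior Normal(157/94, 42/47)
obs 11: x=5/4 → posterior Normal(663/404, 84/101)

663/404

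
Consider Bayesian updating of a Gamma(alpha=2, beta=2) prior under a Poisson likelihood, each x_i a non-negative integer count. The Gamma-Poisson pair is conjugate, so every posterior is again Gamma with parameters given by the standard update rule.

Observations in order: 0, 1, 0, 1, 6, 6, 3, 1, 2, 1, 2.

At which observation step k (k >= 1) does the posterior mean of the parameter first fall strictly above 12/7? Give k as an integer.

obs 1: x=0 → posterior Gamma(2, 3)
obs 2: x=1 → posterior Gamma(3, 4)
obs 3: x=0 → posterior Gamma(3, 5)
obs 4: x=1 → posterior Gamma(4, 6)
obs 5: x=6 → posterior Gamma(10, 7)
obs 6: x=6 → posterior Gamma(16, 8)
obs 7: x=3 → posterior Gamma(19, 9)
obs 8: x=1 → posterior Gamma(20, 10)
obs 9: x=2 → posterior Gamma(22, 11)
obs 10: x=1 → posterior Gamma(23, 12)
obs 11: x=2 → posterior Gamma(25, 13)

k = 6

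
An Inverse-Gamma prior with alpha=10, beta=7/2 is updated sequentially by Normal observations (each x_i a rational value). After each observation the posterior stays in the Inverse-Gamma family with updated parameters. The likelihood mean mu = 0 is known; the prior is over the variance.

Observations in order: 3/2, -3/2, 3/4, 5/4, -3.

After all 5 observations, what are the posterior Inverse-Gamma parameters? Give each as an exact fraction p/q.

alpha=25/2, beta=181/16

obs 1: x=3/2 → posterior Inverse-Gamma(21/2, 37/8)
obs 2: x=-3/2 → posterior Inverse-Gamma(11, 23/4)
obs 3: x=3/4 → posterior Inverse-Gamma(23/2, 193/32)
obs 4: x=5/4 → posterior Inverse-Gamma(12, 109/16)
obs 5: x=-3 → posterior Inverse-Gamma(25/2, 181/16)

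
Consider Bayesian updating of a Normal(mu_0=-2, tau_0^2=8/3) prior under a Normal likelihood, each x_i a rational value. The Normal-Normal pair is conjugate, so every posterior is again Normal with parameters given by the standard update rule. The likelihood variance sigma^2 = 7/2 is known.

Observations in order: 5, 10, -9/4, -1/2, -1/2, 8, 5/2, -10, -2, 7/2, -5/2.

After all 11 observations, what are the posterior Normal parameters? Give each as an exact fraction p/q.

mu_0=138/197, tau_0^2=56/197

obs 1: x=5 → posterior Normal(38/37, 56/37)
obs 2: x=10 → posterior Normal(198/53, 56/53)
obs 3: x=-9/4 → posterior Normal(54/23, 56/69)
obs 4: x=-1/2 → posterior Normal(154/85, 56/85)
obs 5: x=-1/2 → posterior Normal(146/101, 56/101)
obs 6: x=8 → posterior Normal(274/117, 56/117)
obs 7: x=5/2 → posterior Normal(314/133, 8/19)
obs 8: x=-10 → posterior Normal(154/149, 56/149)
obs 9: x=-2 → posterior Normal(122/165, 56/165)
obs 10: x=7/2 → posterior Normal(178/181, 56/181)
obs 11: x=-5/2 → posterior Normal(138/197, 56/197)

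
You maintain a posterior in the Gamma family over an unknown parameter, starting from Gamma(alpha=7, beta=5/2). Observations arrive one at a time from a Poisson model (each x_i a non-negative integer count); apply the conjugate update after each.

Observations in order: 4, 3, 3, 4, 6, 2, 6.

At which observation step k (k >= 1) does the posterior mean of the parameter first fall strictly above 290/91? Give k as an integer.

obs 1: x=4 → posterior Gamma(11, 7/2)
obs 2: x=3 → posterior Gamma(14, 9/2)
obs 3: x=3 → posterior Gamma(17, 11/2)
obs 4: x=4 → posterior Gamma(21, 13/2)
obs 5: x=6 → posterior Gamma(27, 15/2)
obs 6: x=2 → posterior Gamma(29, 17/2)
obs 7: x=6 → posterior Gamma(35, 19/2)

k = 4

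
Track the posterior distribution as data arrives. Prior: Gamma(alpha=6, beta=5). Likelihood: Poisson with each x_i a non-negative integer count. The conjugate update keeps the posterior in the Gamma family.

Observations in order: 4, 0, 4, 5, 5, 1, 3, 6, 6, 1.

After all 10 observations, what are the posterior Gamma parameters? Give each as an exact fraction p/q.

obs 1: x=4 → posterior Gamma(10, 6)
obs 2: x=0 → posterior Gamma(10, 7)
obs 3: x=4 → posterior Gamma(14, 8)
obs 4: x=5 → posterior Gamma(19, 9)
obs 5: x=5 → posterior Gamma(24, 10)
obs 6: x=1 → posterior Gamma(25, 11)
obs 7: x=3 → posterior Gamma(28, 12)
obs 8: x=6 → posterior Gamma(34, 13)
obs 9: x=6 → posterior Gamma(40, 14)
obs 10: x=1 → posterior Gamma(41, 15)

alpha=41, beta=15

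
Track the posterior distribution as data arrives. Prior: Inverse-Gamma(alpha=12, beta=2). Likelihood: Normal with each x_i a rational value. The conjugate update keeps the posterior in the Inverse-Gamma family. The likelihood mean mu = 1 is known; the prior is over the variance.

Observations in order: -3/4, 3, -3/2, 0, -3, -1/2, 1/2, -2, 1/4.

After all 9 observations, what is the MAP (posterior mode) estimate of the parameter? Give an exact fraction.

53/40

obs 1: x=-3/4 → posterior Inverse-Gamma(25/2, 113/32)
obs 2: x=3 → posterior Inverse-Gamma(13, 177/32)
obs 3: x=-3/2 → posterior Inverse-Gamma(27/2, 277/32)
obs 4: x=0 → posterior Inverse-Gamma(14, 293/32)
obs 5: x=-3 → posterior Inverse-Gamma(29/2, 549/32)
obs 6: x=-1/2 → posterior Inverse-Gamma(15, 585/32)
obs 7: x=1/2 → posterior Inverse-Gamma(31/2, 589/32)
obs 8: x=-2 → posterior Inverse-Gamma(16, 733/32)
obs 9: x=1/4 → posterior Inverse-Gamma(33/2, 371/16)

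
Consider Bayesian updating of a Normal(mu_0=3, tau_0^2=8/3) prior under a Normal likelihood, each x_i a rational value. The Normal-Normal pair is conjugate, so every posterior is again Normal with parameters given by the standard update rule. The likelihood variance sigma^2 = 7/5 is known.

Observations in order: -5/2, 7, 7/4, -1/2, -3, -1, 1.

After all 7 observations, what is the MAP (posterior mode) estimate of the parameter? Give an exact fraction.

173/301

obs 1: x=-5/2 → posterior Normal(-37/61, 56/61)
obs 2: x=7 → posterior Normal(243/101, 56/101)
obs 3: x=7/4 → posterior Normal(313/141, 56/141)
obs 4: x=-1/2 → posterior Normal(293/181, 56/181)
obs 5: x=-3 → posterior Normal(173/221, 56/221)
obs 6: x=-1 → posterior Normal(133/261, 56/261)
obs 7: x=1 → posterior Normal(173/301, 8/43)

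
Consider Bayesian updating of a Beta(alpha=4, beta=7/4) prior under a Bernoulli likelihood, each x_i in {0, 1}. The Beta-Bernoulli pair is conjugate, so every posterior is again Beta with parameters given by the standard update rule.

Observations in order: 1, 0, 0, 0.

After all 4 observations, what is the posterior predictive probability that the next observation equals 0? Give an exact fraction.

19/39

obs 1: x=1 → posterior Beta(5, 7/4)
obs 2: x=0 → posterior Beta(5, 11/4)
obs 3: x=0 → posterior Beta(5, 15/4)
obs 4: x=0 → posterior Beta(5, 19/4)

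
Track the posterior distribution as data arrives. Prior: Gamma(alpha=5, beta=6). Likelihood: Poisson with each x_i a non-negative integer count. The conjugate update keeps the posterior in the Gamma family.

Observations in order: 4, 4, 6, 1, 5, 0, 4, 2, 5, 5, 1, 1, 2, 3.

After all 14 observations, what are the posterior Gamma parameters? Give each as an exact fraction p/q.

alpha=48, beta=20

obs 1: x=4 → posterior Gamma(9, 7)
obs 2: x=4 → posterior Gamma(13, 8)
obs 3: x=6 → posterior Gamma(19, 9)
obs 4: x=1 → posterior Gamma(20, 10)
obs 5: x=5 → posterior Gamma(25, 11)
obs 6: x=0 → posterior Gamma(25, 12)
obs 7: x=4 → posterior Gamma(29, 13)
obs 8: x=2 → posterior Gamma(31, 14)
obs 9: x=5 → posterior Gamma(36, 15)
obs 10: x=5 → posterior Gamma(41, 16)
obs 11: x=1 → posterior Gamma(42, 17)
obs 12: x=1 → posterior Gamma(43, 18)
obs 13: x=2 → posterior Gamma(45, 19)
obs 14: x=3 → posterior Gamma(48, 20)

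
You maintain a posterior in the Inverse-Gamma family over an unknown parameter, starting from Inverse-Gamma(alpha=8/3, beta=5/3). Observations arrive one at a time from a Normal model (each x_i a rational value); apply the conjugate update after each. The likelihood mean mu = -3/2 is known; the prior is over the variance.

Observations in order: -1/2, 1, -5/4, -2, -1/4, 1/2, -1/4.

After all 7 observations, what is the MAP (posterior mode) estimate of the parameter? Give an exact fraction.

865/688

obs 1: x=-1/2 → posterior Inverse-Gamma(19/6, 13/6)
obs 2: x=1 → posterior Inverse-Gamma(11/3, 127/24)
obs 3: x=-5/4 → posterior Inverse-Gamma(25/6, 511/96)
obs 4: x=-2 → posterior Inverse-Gamma(14/3, 523/96)
obs 5: x=-1/4 → posterior Inverse-Gamma(31/6, 299/48)
obs 6: x=1/2 → posterior Inverse-Gamma(17/3, 395/48)
obs 7: x=-1/4 → posterior Inverse-Gamma(37/6, 865/96)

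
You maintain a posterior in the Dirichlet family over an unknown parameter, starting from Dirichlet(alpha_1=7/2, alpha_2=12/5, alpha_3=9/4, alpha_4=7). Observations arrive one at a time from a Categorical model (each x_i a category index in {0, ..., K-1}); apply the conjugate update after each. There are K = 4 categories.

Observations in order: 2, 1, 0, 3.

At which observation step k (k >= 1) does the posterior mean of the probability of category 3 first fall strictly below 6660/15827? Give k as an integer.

k = 2

obs 1: x=2 → posterior Dirichlet(7/2, 12/5, 13/4, 7)
obs 2: x=1 → posterior Dirichlet(7/2, 17/5, 13/4, 7)
obs 3: x=0 → posterior Dirichlet(9/2, 17/5, 13/4, 7)
obs 4: x=3 → posterior Dirichlet(9/2, 17/5, 13/4, 8)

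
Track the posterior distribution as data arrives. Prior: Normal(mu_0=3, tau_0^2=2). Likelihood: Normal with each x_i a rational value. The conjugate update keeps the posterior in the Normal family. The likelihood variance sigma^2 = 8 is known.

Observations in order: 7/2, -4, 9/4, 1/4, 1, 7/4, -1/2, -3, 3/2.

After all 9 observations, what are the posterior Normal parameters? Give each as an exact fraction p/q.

mu_0=59/52, tau_0^2=8/13

obs 1: x=7/2 → posterior Normal(31/10, 8/5)
obs 2: x=-4 → posterior Normal(23/12, 4/3)
obs 3: x=9/4 → posterior Normal(55/28, 8/7)
obs 4: x=1/4 → posterior Normal(7/4, 1)
obs 5: x=1 → posterior Normal(5/3, 8/9)
obs 6: x=7/4 → posterior Normal(67/40, 4/5)
obs 7: x=-1/2 → posterior Normal(65/44, 8/11)
obs 8: x=-3 → posterior Normal(53/48, 2/3)
obs 9: x=3/2 → posterior Normal(59/52, 8/13)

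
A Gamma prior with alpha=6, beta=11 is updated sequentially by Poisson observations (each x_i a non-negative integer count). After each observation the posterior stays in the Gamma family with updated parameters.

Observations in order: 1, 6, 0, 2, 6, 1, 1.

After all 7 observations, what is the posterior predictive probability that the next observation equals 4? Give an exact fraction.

obs 1: x=1 → posterior Gamma(7, 12)
obs 2: x=6 → posterior Gamma(13, 13)
obs 3: x=0 → posterior Gamma(13, 14)
obs 4: x=2 → posterior Gamma(15, 15)
obs 5: x=6 → posterior Gamma(21, 16)
obs 6: x=1 → posterior Gamma(22, 17)
obs 7: x=1 → posterior Gamma(23, 18)

1111498318529627822304115713638400/33600614943460448322716069311260139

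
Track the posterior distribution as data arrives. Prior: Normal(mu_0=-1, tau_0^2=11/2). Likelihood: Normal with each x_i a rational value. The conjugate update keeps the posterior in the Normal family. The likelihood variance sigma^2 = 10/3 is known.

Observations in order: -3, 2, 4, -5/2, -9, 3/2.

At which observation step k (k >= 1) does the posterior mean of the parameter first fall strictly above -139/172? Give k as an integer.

k = 2

obs 1: x=-3 → posterior Normal(-119/53, 110/53)
obs 2: x=2 → posterior Normal(-53/86, 55/43)
obs 3: x=4 → posterior Normal(79/119, 110/119)
obs 4: x=-5/2 → posterior Normal(-7/304, 55/76)
obs 5: x=-9 → posterior Normal(-601/370, 22/37)
obs 6: x=3/2 → posterior Normal(-251/218, 55/109)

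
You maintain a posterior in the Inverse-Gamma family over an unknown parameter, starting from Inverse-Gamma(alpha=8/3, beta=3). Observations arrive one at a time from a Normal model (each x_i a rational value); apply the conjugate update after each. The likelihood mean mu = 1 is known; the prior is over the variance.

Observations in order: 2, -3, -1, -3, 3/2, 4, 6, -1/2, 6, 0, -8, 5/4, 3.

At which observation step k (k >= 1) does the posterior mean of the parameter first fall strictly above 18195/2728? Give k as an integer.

k = 7

obs 1: x=2 → posterior Inverse-Gamma(19/6, 7/2)
obs 2: x=-3 → posterior Inverse-Gamma(11/3, 23/2)
obs 3: x=-1 → posterior Inverse-Gamma(25/6, 27/2)
obs 4: x=-3 → posterior Inverse-Gamma(14/3, 43/2)
obs 5: x=3/2 → posterior Inverse-Gamma(31/6, 173/8)
obs 6: x=4 → posterior Inverse-Gamma(17/3, 209/8)
obs 7: x=6 → posterior Inverse-Gamma(37/6, 309/8)
obs 8: x=-1/2 → posterior Inverse-Gamma(20/3, 159/4)
obs 9: x=6 → posterior Inverse-Gamma(43/6, 209/4)
obs 10: x=0 → posterior Inverse-Gamma(23/3, 211/4)
obs 11: x=-8 → posterior Inverse-Gamma(49/6, 373/4)
obs 12: x=5/4 → posterior Inverse-Gamma(26/3, 2985/32)
obs 13: x=3 → posterior Inverse-Gamma(55/6, 3049/32)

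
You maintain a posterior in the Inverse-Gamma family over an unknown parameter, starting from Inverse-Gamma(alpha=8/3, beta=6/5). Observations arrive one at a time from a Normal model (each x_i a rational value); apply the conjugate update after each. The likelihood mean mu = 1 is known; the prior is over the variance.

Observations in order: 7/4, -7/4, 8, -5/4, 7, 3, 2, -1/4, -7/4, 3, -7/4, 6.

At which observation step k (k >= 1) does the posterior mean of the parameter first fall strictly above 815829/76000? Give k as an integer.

obs 1: x=7/4 → posterior Inverse-Gamma(19/6, 237/160)
obs 2: x=-7/4 → posterior Inverse-Gamma(11/3, 421/80)
obs 3: x=8 → posterior Inverse-Gamma(25/6, 2381/80)
obs 4: x=-5/4 → posterior Inverse-Gamma(14/3, 5167/160)
obs 5: x=7 → posterior Inverse-Gamma(31/6, 8047/160)
obs 6: x=3 → posterior Inverse-Gamma(17/3, 8367/160)
obs 7: x=2 → posterior Inverse-Gamma(37/6, 8447/160)
obs 8: x=-1/4 → posterior Inverse-Gamma(20/3, 2143/40)
obs 9: x=-7/4 → posterior Inverse-Gamma(43/6, 9177/160)
obs 10: x=3 → posterior Inverse-Gamma(23/3, 9497/160)
obs 11: x=-7/4 → posterior Inverse-Gamma(49/6, 5051/80)
obs 12: x=6 → posterior Inverse-Gamma(26/3, 6051/80)

k = 5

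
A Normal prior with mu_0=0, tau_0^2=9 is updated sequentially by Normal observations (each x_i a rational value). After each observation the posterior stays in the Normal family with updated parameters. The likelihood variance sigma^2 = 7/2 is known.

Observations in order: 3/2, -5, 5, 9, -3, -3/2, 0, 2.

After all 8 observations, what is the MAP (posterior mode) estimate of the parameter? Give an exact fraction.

obs 1: x=3/2 → posterior Normal(27/25, 63/25)
obs 2: x=-5 → posterior Normal(-63/43, 63/43)
obs 3: x=5 → posterior Normal(27/61, 63/61)
obs 4: x=9 → posterior Normal(189/79, 63/79)
obs 5: x=-3 → posterior Normal(135/97, 63/97)
obs 6: x=-3/2 → posterior Normal(108/115, 63/115)
obs 7: x=0 → posterior Normal(108/133, 9/19)
obs 8: x=2 → posterior Normal(144/151, 63/151)

144/151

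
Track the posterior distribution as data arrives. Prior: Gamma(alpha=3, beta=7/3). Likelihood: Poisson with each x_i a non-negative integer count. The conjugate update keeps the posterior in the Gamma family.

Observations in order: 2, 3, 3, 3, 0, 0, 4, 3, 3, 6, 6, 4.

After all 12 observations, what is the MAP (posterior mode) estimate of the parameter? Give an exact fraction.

117/43

obs 1: x=2 → posterior Gamma(5, 10/3)
obs 2: x=3 → posterior Gamma(8, 13/3)
obs 3: x=3 → posterior Gamma(11, 16/3)
obs 4: x=3 → posterior Gamma(14, 19/3)
obs 5: x=0 → posterior Gamma(14, 22/3)
obs 6: x=0 → posterior Gamma(14, 25/3)
obs 7: x=4 → posterior Gamma(18, 28/3)
obs 8: x=3 → posterior Gamma(21, 31/3)
obs 9: x=3 → posterior Gamma(24, 34/3)
obs 10: x=6 → posterior Gamma(30, 37/3)
obs 11: x=6 → posterior Gamma(36, 40/3)
obs 12: x=4 → posterior Gamma(40, 43/3)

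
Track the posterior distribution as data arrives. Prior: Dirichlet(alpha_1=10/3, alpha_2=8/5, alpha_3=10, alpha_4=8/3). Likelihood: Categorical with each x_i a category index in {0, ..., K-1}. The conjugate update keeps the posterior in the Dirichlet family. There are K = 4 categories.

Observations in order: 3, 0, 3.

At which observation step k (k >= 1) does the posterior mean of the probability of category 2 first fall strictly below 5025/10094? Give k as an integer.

k = 3

obs 1: x=3 → posterior Dirichlet(10/3, 8/5, 10, 11/3)
obs 2: x=0 → posterior Dirichlet(13/3, 8/5, 10, 11/3)
obs 3: x=3 → posterior Dirichlet(13/3, 8/5, 10, 14/3)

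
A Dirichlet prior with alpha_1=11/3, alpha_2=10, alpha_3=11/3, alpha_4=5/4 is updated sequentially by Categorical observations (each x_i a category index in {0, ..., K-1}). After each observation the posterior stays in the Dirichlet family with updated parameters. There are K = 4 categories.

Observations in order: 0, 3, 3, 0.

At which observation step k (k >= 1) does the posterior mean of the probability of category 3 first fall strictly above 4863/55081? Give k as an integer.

obs 1: x=0 → posterior Dirichlet(14/3, 10, 11/3, 5/4)
obs 2: x=3 → posterior Dirichlet(14/3, 10, 11/3, 9/4)
obs 3: x=3 → posterior Dirichlet(14/3, 10, 11/3, 13/4)
obs 4: x=0 → posterior Dirichlet(17/3, 10, 11/3, 13/4)

k = 2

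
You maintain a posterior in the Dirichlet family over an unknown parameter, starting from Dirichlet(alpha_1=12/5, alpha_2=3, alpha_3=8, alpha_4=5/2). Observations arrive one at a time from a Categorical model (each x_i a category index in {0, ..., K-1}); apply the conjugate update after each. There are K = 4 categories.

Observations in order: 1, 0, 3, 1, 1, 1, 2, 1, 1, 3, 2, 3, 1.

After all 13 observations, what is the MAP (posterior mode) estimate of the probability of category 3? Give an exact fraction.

15/83

obs 1: x=1 → posterior Dirichlet(12/5, 4, 8, 5/2)
obs 2: x=0 → posterior Dirichlet(17/5, 4, 8, 5/2)
obs 3: x=3 → posterior Dirichlet(17/5, 4, 8, 7/2)
obs 4: x=1 → posterior Dirichlet(17/5, 5, 8, 7/2)
obs 5: x=1 → posterior Dirichlet(17/5, 6, 8, 7/2)
obs 6: x=1 → posterior Dirichlet(17/5, 7, 8, 7/2)
obs 7: x=2 → posterior Dirichlet(17/5, 7, 9, 7/2)
obs 8: x=1 → posterior Dirichlet(17/5, 8, 9, 7/2)
obs 9: x=1 → posterior Dirichlet(17/5, 9, 9, 7/2)
obs 10: x=3 → posterior Dirichlet(17/5, 9, 9, 9/2)
obs 11: x=2 → posterior Dirichlet(17/5, 9, 10, 9/2)
obs 12: x=3 → posterior Dirichlet(17/5, 9, 10, 11/2)
obs 13: x=1 → posterior Dirichlet(17/5, 10, 10, 11/2)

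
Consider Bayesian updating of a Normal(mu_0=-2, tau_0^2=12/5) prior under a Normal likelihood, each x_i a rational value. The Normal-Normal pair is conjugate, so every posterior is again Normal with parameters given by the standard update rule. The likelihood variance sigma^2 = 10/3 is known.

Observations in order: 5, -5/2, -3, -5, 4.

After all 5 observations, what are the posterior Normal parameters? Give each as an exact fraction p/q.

mu_0=-77/115, tau_0^2=12/23

obs 1: x=5 → posterior Normal(40/43, 60/43)
obs 2: x=-5/2 → posterior Normal(-5/61, 60/61)
obs 3: x=-3 → posterior Normal(-59/79, 60/79)
obs 4: x=-5 → posterior Normal(-149/97, 60/97)
obs 5: x=4 → posterior Normal(-77/115, 12/23)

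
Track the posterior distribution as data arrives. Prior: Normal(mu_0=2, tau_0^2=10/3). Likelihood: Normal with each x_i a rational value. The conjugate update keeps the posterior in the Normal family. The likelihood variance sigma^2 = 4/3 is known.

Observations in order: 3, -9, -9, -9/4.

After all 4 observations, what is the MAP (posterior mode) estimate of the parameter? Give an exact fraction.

obs 1: x=3 → posterior Normal(19/7, 20/21)
obs 2: x=-9 → posterior Normal(-13/6, 5/9)
obs 3: x=-9 → posterior Normal(-71/17, 20/51)
obs 4: x=-9/4 → posterior Normal(-329/88, 10/33)

-329/88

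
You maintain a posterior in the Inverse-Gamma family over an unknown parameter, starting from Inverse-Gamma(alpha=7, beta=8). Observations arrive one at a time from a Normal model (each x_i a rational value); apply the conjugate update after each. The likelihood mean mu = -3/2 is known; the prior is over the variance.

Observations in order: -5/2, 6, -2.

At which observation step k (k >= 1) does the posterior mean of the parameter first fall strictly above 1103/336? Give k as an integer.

obs 1: x=-5/2 → posterior Inverse-Gamma(15/2, 17/2)
obs 2: x=6 → posterior Inverse-Gamma(8, 293/8)
obs 3: x=-2 → posterior Inverse-Gamma(17/2, 147/4)

k = 2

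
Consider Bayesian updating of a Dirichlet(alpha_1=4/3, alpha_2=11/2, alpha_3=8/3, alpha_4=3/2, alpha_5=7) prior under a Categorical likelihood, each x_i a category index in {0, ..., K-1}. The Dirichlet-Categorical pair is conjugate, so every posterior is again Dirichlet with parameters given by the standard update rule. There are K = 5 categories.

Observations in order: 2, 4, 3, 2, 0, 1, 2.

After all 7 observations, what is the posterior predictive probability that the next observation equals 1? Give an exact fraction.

13/50

obs 1: x=2 → posterior Dirichlet(4/3, 11/2, 11/3, 3/2, 7)
obs 2: x=4 → posterior Dirichlet(4/3, 11/2, 11/3, 3/2, 8)
obs 3: x=3 → posterior Dirichlet(4/3, 11/2, 11/3, 5/2, 8)
obs 4: x=2 → posterior Dirichlet(4/3, 11/2, 14/3, 5/2, 8)
obs 5: x=0 → posterior Dirichlet(7/3, 11/2, 14/3, 5/2, 8)
obs 6: x=1 → posterior Dirichlet(7/3, 13/2, 14/3, 5/2, 8)
obs 7: x=2 → posterior Dirichlet(7/3, 13/2, 17/3, 5/2, 8)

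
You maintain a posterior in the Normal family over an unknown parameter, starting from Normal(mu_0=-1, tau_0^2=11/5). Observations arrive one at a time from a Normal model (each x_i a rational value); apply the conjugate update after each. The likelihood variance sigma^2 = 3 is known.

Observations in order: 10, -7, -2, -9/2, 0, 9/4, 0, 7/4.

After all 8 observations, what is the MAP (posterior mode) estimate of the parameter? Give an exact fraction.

-19/206

obs 1: x=10 → posterior Normal(95/26, 33/26)
obs 2: x=-7 → posterior Normal(18/37, 33/37)
obs 3: x=-2 → posterior Normal(-1/12, 11/16)
obs 4: x=-9/2 → posterior Normal(-107/118, 33/59)
obs 5: x=0 → posterior Normal(-107/140, 33/70)
obs 6: x=9/4 → posterior Normal(-115/324, 11/27)
obs 7: x=0 → posterior Normal(-5/16, 33/92)
obs 8: x=7/4 → posterior Normal(-19/206, 33/103)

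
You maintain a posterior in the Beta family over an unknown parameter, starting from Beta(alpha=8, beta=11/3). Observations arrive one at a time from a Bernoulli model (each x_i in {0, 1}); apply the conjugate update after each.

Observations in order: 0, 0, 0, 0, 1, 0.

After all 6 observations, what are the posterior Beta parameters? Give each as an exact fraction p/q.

obs 1: x=0 → posterior Beta(8, 14/3)
obs 2: x=0 → posterior Beta(8, 17/3)
obs 3: x=0 → posterior Beta(8, 20/3)
obs 4: x=0 → posterior Beta(8, 23/3)
obs 5: x=1 → posterior Beta(9, 23/3)
obs 6: x=0 → posterior Beta(9, 26/3)

alpha=9, beta=26/3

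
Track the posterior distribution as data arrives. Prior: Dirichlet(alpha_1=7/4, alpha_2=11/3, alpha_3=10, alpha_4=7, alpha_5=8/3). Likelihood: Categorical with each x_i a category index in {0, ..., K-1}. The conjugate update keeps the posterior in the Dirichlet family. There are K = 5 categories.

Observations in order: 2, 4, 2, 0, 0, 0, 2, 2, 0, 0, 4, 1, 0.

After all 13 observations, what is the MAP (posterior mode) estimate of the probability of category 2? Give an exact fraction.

156/397

obs 1: x=2 → posterior Dirichlet(7/4, 11/3, 11, 7, 8/3)
obs 2: x=4 → posterior Dirichlet(7/4, 11/3, 11, 7, 11/3)
obs 3: x=2 → posterior Dirichlet(7/4, 11/3, 12, 7, 11/3)
obs 4: x=0 → posterior Dirichlet(11/4, 11/3, 12, 7, 11/3)
obs 5: x=0 → posterior Dirichlet(15/4, 11/3, 12, 7, 11/3)
obs 6: x=0 → posterior Dirichlet(19/4, 11/3, 12, 7, 11/3)
obs 7: x=2 → posterior Dirichlet(19/4, 11/3, 13, 7, 11/3)
obs 8: x=2 → posterior Dirichlet(19/4, 11/3, 14, 7, 11/3)
obs 9: x=0 → posterior Dirichlet(23/4, 11/3, 14, 7, 11/3)
obs 10: x=0 → posterior Dirichlet(27/4, 11/3, 14, 7, 11/3)
obs 11: x=4 → posterior Dirichlet(27/4, 11/3, 14, 7, 14/3)
obs 12: x=1 → posterior Dirichlet(27/4, 14/3, 14, 7, 14/3)
obs 13: x=0 → posterior Dirichlet(31/4, 14/3, 14, 7, 14/3)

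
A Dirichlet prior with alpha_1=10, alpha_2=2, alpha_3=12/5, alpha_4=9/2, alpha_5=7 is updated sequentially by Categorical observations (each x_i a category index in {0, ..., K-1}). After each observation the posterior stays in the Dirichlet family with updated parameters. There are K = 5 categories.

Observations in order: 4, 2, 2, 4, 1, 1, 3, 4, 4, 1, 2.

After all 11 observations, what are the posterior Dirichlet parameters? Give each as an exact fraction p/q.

alpha_1=10, alpha_2=5, alpha_3=27/5, alpha_4=11/2, alpha_5=11

obs 1: x=4 → posterior Dirichlet(10, 2, 12/5, 9/2, 8)
obs 2: x=2 → posterior Dirichlet(10, 2, 17/5, 9/2, 8)
obs 3: x=2 → posterior Dirichlet(10, 2, 22/5, 9/2, 8)
obs 4: x=4 → posterior Dirichlet(10, 2, 22/5, 9/2, 9)
obs 5: x=1 → posterior Dirichlet(10, 3, 22/5, 9/2, 9)
obs 6: x=1 → posterior Dirichlet(10, 4, 22/5, 9/2, 9)
obs 7: x=3 → posterior Dirichlet(10, 4, 22/5, 11/2, 9)
obs 8: x=4 → posterior Dirichlet(10, 4, 22/5, 11/2, 10)
obs 9: x=4 → posterior Dirichlet(10, 4, 22/5, 11/2, 11)
obs 10: x=1 → posterior Dirichlet(10, 5, 22/5, 11/2, 11)
obs 11: x=2 → posterior Dirichlet(10, 5, 27/5, 11/2, 11)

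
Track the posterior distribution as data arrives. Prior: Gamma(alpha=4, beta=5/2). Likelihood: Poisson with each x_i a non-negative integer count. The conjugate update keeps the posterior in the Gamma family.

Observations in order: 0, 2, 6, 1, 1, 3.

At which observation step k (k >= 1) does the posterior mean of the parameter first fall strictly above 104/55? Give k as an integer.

k = 3

obs 1: x=0 → posterior Gamma(4, 7/2)
obs 2: x=2 → posterior Gamma(6, 9/2)
obs 3: x=6 → posterior Gamma(12, 11/2)
obs 4: x=1 → posterior Gamma(13, 13/2)
obs 5: x=1 → posterior Gamma(14, 15/2)
obs 6: x=3 → posterior Gamma(17, 17/2)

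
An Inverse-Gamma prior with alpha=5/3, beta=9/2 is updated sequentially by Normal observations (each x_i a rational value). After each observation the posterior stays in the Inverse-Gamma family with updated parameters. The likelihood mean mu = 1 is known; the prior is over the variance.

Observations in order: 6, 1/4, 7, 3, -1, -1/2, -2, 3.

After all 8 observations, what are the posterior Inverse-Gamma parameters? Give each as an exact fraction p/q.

obs 1: x=6 → posterior Inverse-Gamma(13/6, 17)
obs 2: x=1/4 → posterior Inverse-Gamma(8/3, 553/32)
obs 3: x=7 → posterior Inverse-Gamma(19/6, 1129/32)
obs 4: x=3 → posterior Inverse-Gamma(11/3, 1193/32)
obs 5: x=-1 → posterior Inverse-Gamma(25/6, 1257/32)
obs 6: x=-1/2 → posterior Inverse-Gamma(14/3, 1293/32)
obs 7: x=-2 → posterior Inverse-Gamma(31/6, 1437/32)
obs 8: x=3 → posterior Inverse-Gamma(17/3, 1501/32)

alpha=17/3, beta=1501/32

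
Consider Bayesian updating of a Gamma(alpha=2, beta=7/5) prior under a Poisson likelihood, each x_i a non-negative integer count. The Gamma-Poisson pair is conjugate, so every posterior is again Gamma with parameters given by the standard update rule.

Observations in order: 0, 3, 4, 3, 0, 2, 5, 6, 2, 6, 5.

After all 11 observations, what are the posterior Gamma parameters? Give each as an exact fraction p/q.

alpha=38, beta=62/5

obs 1: x=0 → posterior Gamma(2, 12/5)
obs 2: x=3 → posterior Gamma(5, 17/5)
obs 3: x=4 → posterior Gamma(9, 22/5)
obs 4: x=3 → posterior Gamma(12, 27/5)
obs 5: x=0 → posterior Gamma(12, 32/5)
obs 6: x=2 → posterior Gamma(14, 37/5)
obs 7: x=5 → posterior Gamma(19, 42/5)
obs 8: x=6 → posterior Gamma(25, 47/5)
obs 9: x=2 → posterior Gamma(27, 52/5)
obs 10: x=6 → posterior Gamma(33, 57/5)
obs 11: x=5 → posterior Gamma(38, 62/5)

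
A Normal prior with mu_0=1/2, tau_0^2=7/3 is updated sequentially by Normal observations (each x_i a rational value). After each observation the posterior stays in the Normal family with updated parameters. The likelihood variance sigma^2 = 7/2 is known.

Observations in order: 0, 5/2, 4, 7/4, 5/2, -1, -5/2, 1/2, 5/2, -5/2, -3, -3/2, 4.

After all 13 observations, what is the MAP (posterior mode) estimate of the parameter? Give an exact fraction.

16/29

obs 1: x=0 → posterior Normal(3/10, 7/5)
obs 2: x=5/2 → posterior Normal(13/14, 1)
obs 3: x=4 → posterior Normal(29/18, 7/9)
obs 4: x=7/4 → posterior Normal(18/11, 7/11)
obs 5: x=5/2 → posterior Normal(23/13, 7/13)
obs 6: x=-1 → posterior Normal(7/5, 7/15)
obs 7: x=-5/2 → posterior Normal(16/17, 7/17)
obs 8: x=1/2 → posterior Normal(17/19, 7/19)
obs 9: x=5/2 → posterior Normal(22/21, 1/3)
obs 10: x=-5/2 → posterior Normal(17/23, 7/23)
obs 11: x=-3 → posterior Normal(11/25, 7/25)
obs 12: x=-3/2 → posterior Normal(8/27, 7/27)
obs 13: x=4 → posterior Normal(16/29, 7/29)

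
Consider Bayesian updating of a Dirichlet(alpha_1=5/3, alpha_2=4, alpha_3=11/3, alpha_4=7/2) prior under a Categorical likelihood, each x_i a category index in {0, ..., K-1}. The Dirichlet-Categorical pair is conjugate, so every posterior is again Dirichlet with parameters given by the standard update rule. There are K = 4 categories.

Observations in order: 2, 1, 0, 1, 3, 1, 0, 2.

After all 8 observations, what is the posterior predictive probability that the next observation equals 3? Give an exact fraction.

27/125

obs 1: x=2 → posterior Dirichlet(5/3, 4, 14/3, 7/2)
obs 2: x=1 → posterior Dirichlet(5/3, 5, 14/3, 7/2)
obs 3: x=0 → posterior Dirichlet(8/3, 5, 14/3, 7/2)
obs 4: x=1 → posterior Dirichlet(8/3, 6, 14/3, 7/2)
obs 5: x=3 → posterior Dirichlet(8/3, 6, 14/3, 9/2)
obs 6: x=1 → posterior Dirichlet(8/3, 7, 14/3, 9/2)
obs 7: x=0 → posterior Dirichlet(11/3, 7, 14/3, 9/2)
obs 8: x=2 → posterior Dirichlet(11/3, 7, 17/3, 9/2)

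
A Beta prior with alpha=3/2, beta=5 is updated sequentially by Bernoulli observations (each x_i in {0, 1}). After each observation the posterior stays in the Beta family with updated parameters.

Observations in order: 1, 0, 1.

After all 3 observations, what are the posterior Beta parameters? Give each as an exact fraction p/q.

alpha=7/2, beta=6

obs 1: x=1 → posterior Beta(5/2, 5)
obs 2: x=0 → posterior Beta(5/2, 6)
obs 3: x=1 → posterior Beta(7/2, 6)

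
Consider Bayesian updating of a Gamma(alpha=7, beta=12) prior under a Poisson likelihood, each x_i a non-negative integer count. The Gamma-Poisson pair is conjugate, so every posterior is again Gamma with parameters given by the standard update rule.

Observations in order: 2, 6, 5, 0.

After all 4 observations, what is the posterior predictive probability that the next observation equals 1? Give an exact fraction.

obs 1: x=2 → posterior Gamma(9, 13)
obs 2: x=6 → posterior Gamma(15, 14)
obs 3: x=5 → posterior Gamma(20, 15)
obs 4: x=0 → posterior Gamma(20, 16)

24178516392292583494123520/69091933913008732880827217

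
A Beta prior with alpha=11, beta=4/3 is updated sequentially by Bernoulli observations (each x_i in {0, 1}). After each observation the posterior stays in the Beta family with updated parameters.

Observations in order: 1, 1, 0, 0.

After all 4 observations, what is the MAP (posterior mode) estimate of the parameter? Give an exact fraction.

obs 1: x=1 → posterior Beta(12, 4/3)
obs 2: x=1 → posterior Beta(13, 4/3)
obs 3: x=0 → posterior Beta(13, 7/3)
obs 4: x=0 → posterior Beta(13, 10/3)

36/43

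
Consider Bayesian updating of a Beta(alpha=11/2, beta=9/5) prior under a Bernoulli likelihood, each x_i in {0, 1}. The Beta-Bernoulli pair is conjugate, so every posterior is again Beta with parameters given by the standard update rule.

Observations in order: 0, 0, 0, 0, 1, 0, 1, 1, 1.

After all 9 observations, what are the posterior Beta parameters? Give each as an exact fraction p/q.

obs 1: x=0 → posterior Beta(11/2, 14/5)
obs 2: x=0 → posterior Beta(11/2, 19/5)
obs 3: x=0 → posterior Beta(11/2, 24/5)
obs 4: x=0 → posterior Beta(11/2, 29/5)
obs 5: x=1 → posterior Beta(13/2, 29/5)
obs 6: x=0 → posterior Beta(13/2, 34/5)
obs 7: x=1 → posterior Beta(15/2, 34/5)
obs 8: x=1 → posterior Beta(17/2, 34/5)
obs 9: x=1 → posterior Beta(19/2, 34/5)

alpha=19/2, beta=34/5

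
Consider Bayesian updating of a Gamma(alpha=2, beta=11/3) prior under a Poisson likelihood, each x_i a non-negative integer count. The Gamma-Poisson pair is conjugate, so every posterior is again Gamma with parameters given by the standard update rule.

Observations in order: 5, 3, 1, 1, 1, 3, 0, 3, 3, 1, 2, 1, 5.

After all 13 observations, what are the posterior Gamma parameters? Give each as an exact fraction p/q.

alpha=31, beta=50/3

obs 1: x=5 → posterior Gamma(7, 14/3)
obs 2: x=3 → posterior Gamma(10, 17/3)
obs 3: x=1 → posterior Gamma(11, 20/3)
obs 4: x=1 → posterior Gamma(12, 23/3)
obs 5: x=1 → posterior Gamma(13, 26/3)
obs 6: x=3 → posterior Gamma(16, 29/3)
obs 7: x=0 → posterior Gamma(16, 32/3)
obs 8: x=3 → posterior Gamma(19, 35/3)
obs 9: x=3 → posterior Gamma(22, 38/3)
obs 10: x=1 → posterior Gamma(23, 41/3)
obs 11: x=2 → posterior Gamma(25, 44/3)
obs 12: x=1 → posterior Gamma(26, 47/3)
obs 13: x=5 → posterior Gamma(31, 50/3)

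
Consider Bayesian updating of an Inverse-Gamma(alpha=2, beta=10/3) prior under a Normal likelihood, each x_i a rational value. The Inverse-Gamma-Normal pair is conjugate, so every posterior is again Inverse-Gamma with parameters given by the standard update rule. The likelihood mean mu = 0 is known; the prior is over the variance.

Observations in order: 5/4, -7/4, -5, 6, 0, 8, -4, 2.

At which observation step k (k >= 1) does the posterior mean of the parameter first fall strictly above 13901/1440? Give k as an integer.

k = 4

obs 1: x=5/4 → posterior Inverse-Gamma(5/2, 395/96)
obs 2: x=-7/4 → posterior Inverse-Gamma(3, 271/48)
obs 3: x=-5 → posterior Inverse-Gamma(7/2, 871/48)
obs 4: x=6 → posterior Inverse-Gamma(4, 1735/48)
obs 5: x=0 → posterior Inverse-Gamma(9/2, 1735/48)
obs 6: x=8 → posterior Inverse-Gamma(5, 3271/48)
obs 7: x=-4 → posterior Inverse-Gamma(11/2, 3655/48)
obs 8: x=2 → posterior Inverse-Gamma(6, 3751/48)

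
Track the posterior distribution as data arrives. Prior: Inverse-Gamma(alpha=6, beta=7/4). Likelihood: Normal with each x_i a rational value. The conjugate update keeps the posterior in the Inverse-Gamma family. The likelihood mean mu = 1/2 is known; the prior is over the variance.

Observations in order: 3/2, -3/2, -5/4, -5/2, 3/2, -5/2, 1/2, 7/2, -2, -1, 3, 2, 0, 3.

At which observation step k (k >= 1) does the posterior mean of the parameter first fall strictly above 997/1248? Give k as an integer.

k = 3

obs 1: x=3/2 → posterior Inverse-Gamma(13/2, 9/4)
obs 2: x=-3/2 → posterior Inverse-Gamma(7, 17/4)
obs 3: x=-5/4 → posterior Inverse-Gamma(15/2, 185/32)
obs 4: x=-5/2 → posterior Inverse-Gamma(8, 329/32)
obs 5: x=3/2 → posterior Inverse-Gamma(17/2, 345/32)
obs 6: x=-5/2 → posterior Inverse-Gamma(9, 489/32)
obs 7: x=1/2 → posterior Inverse-Gamma(19/2, 489/32)
obs 8: x=7/2 → posterior Inverse-Gamma(10, 633/32)
obs 9: x=-2 → posterior Inverse-Gamma(21/2, 733/32)
obs 10: x=-1 → posterior Inverse-Gamma(11, 769/32)
obs 11: x=3 → posterior Inverse-Gamma(23/2, 869/32)
obs 12: x=2 → posterior Inverse-Gamma(12, 905/32)
obs 13: x=0 → posterior Inverse-Gamma(25/2, 909/32)
obs 14: x=3 → posterior Inverse-Gamma(13, 1009/32)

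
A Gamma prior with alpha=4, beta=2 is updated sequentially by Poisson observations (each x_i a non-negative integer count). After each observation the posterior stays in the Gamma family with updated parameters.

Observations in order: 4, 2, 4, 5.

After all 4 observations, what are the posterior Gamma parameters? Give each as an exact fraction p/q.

alpha=19, beta=6

obs 1: x=4 → posterior Gamma(8, 3)
obs 2: x=2 → posterior Gamma(10, 4)
obs 3: x=4 → posterior Gamma(14, 5)
obs 4: x=5 → posterior Gamma(19, 6)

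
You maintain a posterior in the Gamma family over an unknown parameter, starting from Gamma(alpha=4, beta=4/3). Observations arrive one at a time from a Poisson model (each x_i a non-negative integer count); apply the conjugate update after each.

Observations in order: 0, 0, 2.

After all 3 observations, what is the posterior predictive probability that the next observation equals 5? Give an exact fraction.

73893618981/4398046511104

obs 1: x=0 → posterior Gamma(4, 7/3)
obs 2: x=0 → posterior Gamma(4, 10/3)
obs 3: x=2 → posterior Gamma(6, 13/3)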